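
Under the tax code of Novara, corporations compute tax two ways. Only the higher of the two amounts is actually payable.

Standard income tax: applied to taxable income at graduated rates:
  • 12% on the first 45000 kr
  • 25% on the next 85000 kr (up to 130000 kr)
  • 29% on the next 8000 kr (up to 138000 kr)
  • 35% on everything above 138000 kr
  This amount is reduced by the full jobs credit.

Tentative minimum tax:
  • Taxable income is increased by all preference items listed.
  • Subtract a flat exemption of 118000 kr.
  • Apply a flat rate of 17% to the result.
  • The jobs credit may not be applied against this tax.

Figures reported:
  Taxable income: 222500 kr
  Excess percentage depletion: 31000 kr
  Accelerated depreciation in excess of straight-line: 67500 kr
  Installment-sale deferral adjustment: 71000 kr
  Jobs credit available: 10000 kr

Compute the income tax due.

Standard income tax:
  45000 kr × 12% = 5400 kr
  85000 kr × 25% = 21250 kr
  8000 kr × 29% = 2320 kr
  84500 kr × 35% = 29575 kr
  → 58545 kr
  Less jobs credit 10000 kr → 48545 kr

Tentative minimum tax:
  Adjusted income: 222500 kr + 31000 kr + 67500 kr + 71000 kr = 392000 kr
  Less exemption 118000 kr → base 274000 kr
  274000 kr × 17% = 46580 kr

48545 kr > 46580 kr, so the standard income tax governs.

48545 kr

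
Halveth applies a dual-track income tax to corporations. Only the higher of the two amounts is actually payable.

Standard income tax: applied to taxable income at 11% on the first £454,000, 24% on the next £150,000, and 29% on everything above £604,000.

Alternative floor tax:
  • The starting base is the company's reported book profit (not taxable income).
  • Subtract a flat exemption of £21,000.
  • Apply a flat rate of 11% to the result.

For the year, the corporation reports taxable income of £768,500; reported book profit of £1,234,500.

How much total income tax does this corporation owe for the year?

£133,645

Standard income tax:
  £454,000 × 11% = £49,940
  £150,000 × 24% = £36,000
  £164,500 × 29% = £47,705
  → £133,645

Alternative floor tax:
  Base (reported book profit): £1,234,500
  Less exemption £21,000 → base £1,213,500
  £1,213,500 × 11% = £133,485

£133,645 > £133,485, so the standard income tax governs.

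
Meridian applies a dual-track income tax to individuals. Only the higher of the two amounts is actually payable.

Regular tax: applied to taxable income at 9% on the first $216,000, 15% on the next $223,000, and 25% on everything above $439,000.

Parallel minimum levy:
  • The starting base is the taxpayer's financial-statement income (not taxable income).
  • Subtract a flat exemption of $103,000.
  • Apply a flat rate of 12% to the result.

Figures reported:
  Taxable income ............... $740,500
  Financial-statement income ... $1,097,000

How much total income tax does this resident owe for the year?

Parallel minimum levy:
  Base (financial-statement income): $1,097,000
  Less exemption $103,000 → base $994,000
  $994,000 × 12% = $119,280

Regular tax:
  $216,000 × 9% = $19,440
  $223,000 × 15% = $33,450
  $301,500 × 25% = $75,375
  → $128,265

$128,265 > $119,280, so the regular tax governs.

$128,265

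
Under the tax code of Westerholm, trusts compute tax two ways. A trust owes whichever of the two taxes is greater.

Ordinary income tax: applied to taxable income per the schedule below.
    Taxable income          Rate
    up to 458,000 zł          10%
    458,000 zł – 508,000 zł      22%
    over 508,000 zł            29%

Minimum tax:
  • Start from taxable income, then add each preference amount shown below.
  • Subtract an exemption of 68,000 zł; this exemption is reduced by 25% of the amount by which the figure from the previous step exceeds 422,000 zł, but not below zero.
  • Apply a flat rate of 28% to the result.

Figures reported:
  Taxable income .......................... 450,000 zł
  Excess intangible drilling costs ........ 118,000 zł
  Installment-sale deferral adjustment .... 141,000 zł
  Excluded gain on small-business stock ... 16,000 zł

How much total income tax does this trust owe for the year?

203,000 zł

Minimum tax:
  Adjusted income: 450,000 zł + 118,000 zł + 141,000 zł + 16,000 zł = 725,000 zł
  Exemption: 25% × (725,000 zł − 422,000 zł) = 75,750 zł ≥ 68,000 zł, so the exemption is fully phased out
  Base: 725,000 zł − 0 zł = 725,000 zł
  725,000 zł × 28% = 203,000 zł

Ordinary income tax:
  450,000 zł × 10% = 45,000 zł

203,000 zł > 45,000 zł, so the minimum tax is the binding amount.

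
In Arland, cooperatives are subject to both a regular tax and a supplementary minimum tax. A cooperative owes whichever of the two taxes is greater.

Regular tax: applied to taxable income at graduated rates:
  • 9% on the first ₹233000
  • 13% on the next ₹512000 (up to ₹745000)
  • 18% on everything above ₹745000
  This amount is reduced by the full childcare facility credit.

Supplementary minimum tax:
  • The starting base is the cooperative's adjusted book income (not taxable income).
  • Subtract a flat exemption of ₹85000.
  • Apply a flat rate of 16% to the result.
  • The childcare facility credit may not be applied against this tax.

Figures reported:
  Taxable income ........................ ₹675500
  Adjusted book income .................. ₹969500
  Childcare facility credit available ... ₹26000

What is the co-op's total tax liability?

Supplementary minimum tax:
  Base (adjusted book income): ₹969500
  Less exemption ₹85000 → base ₹884500
  ₹884500 × 16% = ₹141520

Regular tax:
  ₹233000 × 9% = ₹20970
  ₹442500 × 13% = ₹57525
  → ₹78495
  Less childcare facility credit ₹26000 → ₹52495

₹141520 > ₹52495, so the supplementary minimum tax is the binding amount.

₹141520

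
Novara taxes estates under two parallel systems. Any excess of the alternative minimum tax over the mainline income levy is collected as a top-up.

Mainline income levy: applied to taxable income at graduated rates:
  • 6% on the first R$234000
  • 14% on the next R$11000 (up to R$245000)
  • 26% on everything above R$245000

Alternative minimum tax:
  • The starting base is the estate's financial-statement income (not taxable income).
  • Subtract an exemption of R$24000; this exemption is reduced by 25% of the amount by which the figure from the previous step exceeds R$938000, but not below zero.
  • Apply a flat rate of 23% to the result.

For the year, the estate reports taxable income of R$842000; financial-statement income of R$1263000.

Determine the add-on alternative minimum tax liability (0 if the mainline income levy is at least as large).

R$119690

Alternative minimum tax:
  Base (financial-statement income): R$1263000
  Exemption: 25% × (R$1263000 − R$938000) = R$81250 ≥ R$24000, so the exemption is fully phased out
  Base: R$1263000 − R$0 = R$1263000
  R$1263000 × 23% = R$290490

Mainline income levy:
  R$234000 × 6% = R$14040
  R$11000 × 14% = R$1540
  R$597000 × 26% = R$155220
  → R$170800

Excess of alternative minimum tax over mainline income levy: R$290490 − R$170800 = R$119690.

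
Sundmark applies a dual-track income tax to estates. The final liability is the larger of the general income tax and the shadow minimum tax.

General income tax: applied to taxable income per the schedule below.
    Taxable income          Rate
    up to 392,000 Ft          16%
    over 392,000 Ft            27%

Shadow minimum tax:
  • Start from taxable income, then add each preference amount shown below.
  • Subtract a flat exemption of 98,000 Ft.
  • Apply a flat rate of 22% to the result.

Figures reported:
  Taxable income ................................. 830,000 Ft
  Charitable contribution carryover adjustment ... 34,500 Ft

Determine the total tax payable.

180,980 Ft

Shadow minimum tax:
  Adjusted income: 830,000 Ft + 34,500 Ft = 864,500 Ft
  Less exemption 98,000 Ft → base 766,500 Ft
  766,500 Ft × 22% = 168,630 Ft

General income tax:
  392,000 Ft × 16% = 62,720 Ft
  438,000 Ft × 27% = 118,260 Ft
  → 180,980 Ft

180,980 Ft > 168,630 Ft, so the general income tax governs.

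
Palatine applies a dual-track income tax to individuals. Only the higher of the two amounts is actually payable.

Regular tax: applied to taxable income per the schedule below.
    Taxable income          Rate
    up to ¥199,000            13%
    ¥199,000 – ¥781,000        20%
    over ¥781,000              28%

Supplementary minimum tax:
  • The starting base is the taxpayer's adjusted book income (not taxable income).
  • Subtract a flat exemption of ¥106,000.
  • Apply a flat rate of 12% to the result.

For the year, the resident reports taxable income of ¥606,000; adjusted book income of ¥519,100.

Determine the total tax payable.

Regular tax:
  ¥199,000 × 13% = ¥25,870
  ¥407,000 × 20% = ¥81,400
  → ¥107,270

Supplementary minimum tax:
  Base (adjusted book income): ¥519,100
  Less exemption ¥106,000 → base ¥413,100
  ¥413,100 × 12% = ¥49,572

¥107,270 > ¥49,572, so the regular tax governs.

¥107,270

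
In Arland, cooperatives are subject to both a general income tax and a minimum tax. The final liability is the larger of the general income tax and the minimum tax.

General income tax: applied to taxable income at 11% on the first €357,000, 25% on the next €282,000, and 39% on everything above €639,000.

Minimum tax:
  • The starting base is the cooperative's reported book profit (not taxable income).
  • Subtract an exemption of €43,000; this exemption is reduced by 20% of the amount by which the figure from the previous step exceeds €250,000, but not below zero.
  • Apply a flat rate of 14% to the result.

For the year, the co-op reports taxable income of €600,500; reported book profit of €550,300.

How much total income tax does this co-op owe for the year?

Minimum tax:
  Base (reported book profit): €550,300
  Exemption: 20% × (€550,300 − €250,000) = €60,060 ≥ €43,000, so the exemption is fully phased out
  Base: €550,300 − €0 = €550,300
  €550,300 × 14% = €77,042

General income tax:
  €357,000 × 11% = €39,270
  €243,500 × 25% = €60,875
  → €100,145

€100,145 > €77,042, so the general income tax governs.

€100,145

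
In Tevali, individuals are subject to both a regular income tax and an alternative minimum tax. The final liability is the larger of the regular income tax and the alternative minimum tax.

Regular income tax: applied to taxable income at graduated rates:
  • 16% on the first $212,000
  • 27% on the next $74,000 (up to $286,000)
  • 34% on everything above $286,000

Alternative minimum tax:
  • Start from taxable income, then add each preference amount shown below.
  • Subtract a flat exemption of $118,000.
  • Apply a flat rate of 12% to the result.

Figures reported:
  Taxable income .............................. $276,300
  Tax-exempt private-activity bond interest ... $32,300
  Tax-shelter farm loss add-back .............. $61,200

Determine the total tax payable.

Alternative minimum tax:
  Adjusted income: $276,300 + $32,300 + $61,200 = $369,800
  Less exemption $118,000 → base $251,800
  $251,800 × 12% = $30,216

Regular income tax:
  $212,000 × 16% = $33,920
  $64,300 × 27% = $17,361
  → $51,281

$51,281 > $30,216, so the regular income tax governs.

$51,281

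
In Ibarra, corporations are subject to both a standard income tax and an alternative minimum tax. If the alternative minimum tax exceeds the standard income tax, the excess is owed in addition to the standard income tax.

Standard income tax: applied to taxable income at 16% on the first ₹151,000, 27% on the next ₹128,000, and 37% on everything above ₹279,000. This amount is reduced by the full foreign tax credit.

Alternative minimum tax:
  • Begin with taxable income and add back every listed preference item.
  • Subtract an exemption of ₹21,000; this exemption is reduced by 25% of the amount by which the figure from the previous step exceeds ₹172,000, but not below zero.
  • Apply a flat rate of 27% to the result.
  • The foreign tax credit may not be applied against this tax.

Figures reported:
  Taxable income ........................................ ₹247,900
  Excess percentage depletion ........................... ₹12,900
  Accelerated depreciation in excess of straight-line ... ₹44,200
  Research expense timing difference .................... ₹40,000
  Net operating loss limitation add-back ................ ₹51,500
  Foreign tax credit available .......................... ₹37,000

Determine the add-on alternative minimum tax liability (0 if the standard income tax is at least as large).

₹93,732

Alternative minimum tax:
  Adjusted income: ₹247,900 + ₹12,900 + ₹44,200 + ₹40,000 + ₹51,500 = ₹396,500
  Exemption: 25% × (₹396,500 − ₹172,000) = ₹56,125 ≥ ₹21,000, so the exemption is fully phased out
  Base: ₹396,500 − ₹0 = ₹396,500
  ₹396,500 × 27% = ₹107,055

Standard income tax:
  ₹151,000 × 16% = ₹24,160
  ₹96,900 × 27% = ₹26,163
  → ₹50,323
  Less foreign tax credit ₹37,000 → ₹13,323

Excess of alternative minimum tax over standard income tax: ₹107,055 − ₹13,323 = ₹93,732.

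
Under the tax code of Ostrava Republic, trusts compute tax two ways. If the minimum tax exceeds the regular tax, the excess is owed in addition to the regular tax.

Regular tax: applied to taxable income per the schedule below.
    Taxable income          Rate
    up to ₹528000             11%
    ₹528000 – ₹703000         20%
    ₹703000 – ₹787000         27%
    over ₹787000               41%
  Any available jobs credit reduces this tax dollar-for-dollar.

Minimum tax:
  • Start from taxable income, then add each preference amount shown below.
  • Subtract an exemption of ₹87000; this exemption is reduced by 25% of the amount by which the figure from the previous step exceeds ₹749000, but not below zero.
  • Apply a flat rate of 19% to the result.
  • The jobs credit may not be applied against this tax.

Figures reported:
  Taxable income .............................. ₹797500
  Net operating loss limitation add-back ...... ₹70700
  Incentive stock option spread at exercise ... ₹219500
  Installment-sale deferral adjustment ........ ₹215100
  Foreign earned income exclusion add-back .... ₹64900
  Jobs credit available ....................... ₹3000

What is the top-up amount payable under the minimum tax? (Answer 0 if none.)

Regular tax:
  ₹528000 × 11% = ₹58080
  ₹175000 × 20% = ₹35000
  ₹84000 × 27% = ₹22680
  ₹10500 × 41% = ₹4305
  → ₹120065
  Less jobs credit ₹3000 → ₹117065

Minimum tax:
  Adjusted income: ₹797500 + ₹70700 + ₹219500 + ₹215100 + ₹64900 = ₹1367700
  Exemption: 25% × (₹1367700 − ₹749000) = ₹154675 ≥ ₹87000, so the exemption is fully phased out
  Base: ₹1367700 − ₹0 = ₹1367700
  ₹1367700 × 19% = ₹259863

Excess of minimum tax over regular tax: ₹259863 − ₹117065 = ₹142798.

₹142798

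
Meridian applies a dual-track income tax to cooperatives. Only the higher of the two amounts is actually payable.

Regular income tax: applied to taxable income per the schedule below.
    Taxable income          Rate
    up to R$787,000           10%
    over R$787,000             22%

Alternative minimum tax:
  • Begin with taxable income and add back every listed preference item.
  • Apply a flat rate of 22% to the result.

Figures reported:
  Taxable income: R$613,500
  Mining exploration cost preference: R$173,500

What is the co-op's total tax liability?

Alternative minimum tax:
  Adjusted income: R$613,500 + R$173,500 = R$787,000
  R$787,000 × 22% = R$173,140

Regular income tax:
  R$613,500 × 10% = R$61,350

R$173,140 > R$61,350, so the alternative minimum tax is the binding amount.

R$173,140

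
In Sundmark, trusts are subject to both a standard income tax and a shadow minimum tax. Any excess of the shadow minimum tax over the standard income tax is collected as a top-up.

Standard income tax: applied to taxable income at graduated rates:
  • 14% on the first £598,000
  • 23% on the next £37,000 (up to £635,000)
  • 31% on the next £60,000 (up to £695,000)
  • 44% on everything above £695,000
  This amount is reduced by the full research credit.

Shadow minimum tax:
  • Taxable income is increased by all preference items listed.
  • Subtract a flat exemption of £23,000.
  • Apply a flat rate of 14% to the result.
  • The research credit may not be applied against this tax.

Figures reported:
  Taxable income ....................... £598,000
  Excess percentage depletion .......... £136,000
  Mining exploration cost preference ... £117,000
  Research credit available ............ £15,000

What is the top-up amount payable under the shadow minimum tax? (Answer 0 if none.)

£47,200

Standard income tax:
  £598,000 × 14% = £83,720
  Less research credit £15,000 → £68,720

Shadow minimum tax:
  Adjusted income: £598,000 + £136,000 + £117,000 = £851,000
  Less exemption £23,000 → base £828,000
  £828,000 × 14% = £115,920

Excess of shadow minimum tax over standard income tax: £115,920 − £68,720 = £47,200.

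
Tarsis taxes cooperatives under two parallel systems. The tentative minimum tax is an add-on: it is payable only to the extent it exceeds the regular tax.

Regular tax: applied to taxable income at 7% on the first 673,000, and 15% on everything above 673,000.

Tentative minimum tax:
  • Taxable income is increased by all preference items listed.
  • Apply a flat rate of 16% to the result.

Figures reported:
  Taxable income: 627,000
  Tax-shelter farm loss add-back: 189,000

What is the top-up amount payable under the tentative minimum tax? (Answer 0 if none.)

86,670

Tentative minimum tax:
  Adjusted income: 627,000 + 189,000 = 816,000
  816,000 × 16% = 130,560

Regular tax:
  627,000 × 7% = 43,890

Excess of tentative minimum tax over regular tax: 130,560 − 43,890 = 86,670.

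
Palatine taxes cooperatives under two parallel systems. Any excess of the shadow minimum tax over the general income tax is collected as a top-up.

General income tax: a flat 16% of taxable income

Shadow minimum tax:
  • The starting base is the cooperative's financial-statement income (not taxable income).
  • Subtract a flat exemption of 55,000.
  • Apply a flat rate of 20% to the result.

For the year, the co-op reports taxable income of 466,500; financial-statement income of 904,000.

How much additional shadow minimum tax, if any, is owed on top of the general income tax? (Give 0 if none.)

General income tax:
  466,500 × 16% = 74,640

Shadow minimum tax:
  Base (financial-statement income): 904,000
  Less exemption 55,000 → base 849,000
  849,000 × 20% = 169,800

Excess of shadow minimum tax over general income tax: 169,800 − 74,640 = 95,160.

95,160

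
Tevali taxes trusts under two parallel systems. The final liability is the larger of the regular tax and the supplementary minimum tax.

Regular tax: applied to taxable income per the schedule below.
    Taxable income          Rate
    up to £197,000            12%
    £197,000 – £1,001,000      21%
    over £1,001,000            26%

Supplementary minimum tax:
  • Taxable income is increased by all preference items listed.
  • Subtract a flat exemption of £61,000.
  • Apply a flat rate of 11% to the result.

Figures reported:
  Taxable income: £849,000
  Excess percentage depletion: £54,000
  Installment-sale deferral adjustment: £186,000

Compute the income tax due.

Regular tax:
  £197,000 × 12% = £23,640
  £652,000 × 21% = £136,920
  → £160,560

Supplementary minimum tax:
  Adjusted income: £849,000 + £54,000 + £186,000 = £1,089,000
  Less exemption £61,000 → base £1,028,000
  £1,028,000 × 11% = £113,080

£160,560 > £113,080, so the regular tax governs.

£160,560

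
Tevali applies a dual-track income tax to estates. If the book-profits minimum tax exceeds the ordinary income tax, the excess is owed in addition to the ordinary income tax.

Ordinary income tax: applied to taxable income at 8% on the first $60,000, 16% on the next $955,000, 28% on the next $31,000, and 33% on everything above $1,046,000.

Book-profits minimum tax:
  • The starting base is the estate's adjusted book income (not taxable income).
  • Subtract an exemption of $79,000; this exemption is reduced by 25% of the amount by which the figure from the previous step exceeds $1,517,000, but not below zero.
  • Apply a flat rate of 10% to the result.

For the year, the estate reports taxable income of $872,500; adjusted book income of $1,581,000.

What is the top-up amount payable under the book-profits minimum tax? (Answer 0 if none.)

Ordinary income tax:
  $60,000 × 8% = $4,800
  $812,500 × 16% = $130,000
  → $134,800

Book-profits minimum tax:
  Base (adjusted book income): $1,581,000
  Exemption: $79,000 − 25% × ($1,581,000 − $1,517,000) = $79,000 − $16,000 = $63,000
  Base: $1,581,000 − $63,000 = $1,518,000
  $1,518,000 × 10% = $151,800

Excess of book-profits minimum tax over ordinary income tax: $151,800 − $134,800 = $17,000.

$17,000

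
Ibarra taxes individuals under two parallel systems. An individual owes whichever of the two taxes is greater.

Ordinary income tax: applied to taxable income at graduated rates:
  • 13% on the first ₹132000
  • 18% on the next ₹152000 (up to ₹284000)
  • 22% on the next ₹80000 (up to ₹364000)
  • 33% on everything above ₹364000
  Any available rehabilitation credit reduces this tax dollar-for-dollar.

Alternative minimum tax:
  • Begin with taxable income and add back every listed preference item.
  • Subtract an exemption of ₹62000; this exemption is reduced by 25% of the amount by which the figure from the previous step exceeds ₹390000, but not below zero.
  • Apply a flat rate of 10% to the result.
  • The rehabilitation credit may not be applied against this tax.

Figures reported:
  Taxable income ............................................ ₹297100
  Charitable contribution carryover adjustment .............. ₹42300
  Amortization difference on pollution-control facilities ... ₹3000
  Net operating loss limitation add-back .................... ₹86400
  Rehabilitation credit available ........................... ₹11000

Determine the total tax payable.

₹37650

Alternative minimum tax:
  Adjusted income: ₹297100 + ₹42300 + ₹3000 + ₹86400 = ₹428800
  Exemption: ₹62000 − 25% × (₹428800 − ₹390000) = ₹62000 − ₹9700 = ₹52300
  Base: ₹428800 − ₹52300 = ₹376500
  ₹376500 × 10% = ₹37650

Ordinary income tax:
  ₹132000 × 13% = ₹17160
  ₹152000 × 18% = ₹27360
  ₹13100 × 22% = ₹2882
  → ₹47402
  Less rehabilitation credit ₹11000 → ₹36402

₹37650 > ₹36402, so the alternative minimum tax is the binding amount.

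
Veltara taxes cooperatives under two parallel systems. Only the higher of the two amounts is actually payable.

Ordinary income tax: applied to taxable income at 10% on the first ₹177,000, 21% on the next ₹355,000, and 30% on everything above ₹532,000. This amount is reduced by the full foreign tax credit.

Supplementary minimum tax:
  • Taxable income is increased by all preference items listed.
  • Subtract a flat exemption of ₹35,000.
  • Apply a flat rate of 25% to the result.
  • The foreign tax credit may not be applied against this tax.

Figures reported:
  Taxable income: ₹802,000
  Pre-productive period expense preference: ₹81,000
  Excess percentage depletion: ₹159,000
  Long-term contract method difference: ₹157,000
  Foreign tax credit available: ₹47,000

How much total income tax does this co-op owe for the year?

₹291,000

Supplementary minimum tax:
  Adjusted income: ₹802,000 + ₹81,000 + ₹159,000 + ₹157,000 = ₹1,199,000
  Less exemption ₹35,000 → base ₹1,164,000
  ₹1,164,000 × 25% = ₹291,000

Ordinary income tax:
  ₹177,000 × 10% = ₹17,700
  ₹355,000 × 21% = ₹74,550
  ₹270,000 × 30% = ₹81,000
  → ₹173,250
  Less foreign tax credit ₹47,000 → ₹126,250

₹291,000 > ₹126,250, so the supplementary minimum tax is the binding amount.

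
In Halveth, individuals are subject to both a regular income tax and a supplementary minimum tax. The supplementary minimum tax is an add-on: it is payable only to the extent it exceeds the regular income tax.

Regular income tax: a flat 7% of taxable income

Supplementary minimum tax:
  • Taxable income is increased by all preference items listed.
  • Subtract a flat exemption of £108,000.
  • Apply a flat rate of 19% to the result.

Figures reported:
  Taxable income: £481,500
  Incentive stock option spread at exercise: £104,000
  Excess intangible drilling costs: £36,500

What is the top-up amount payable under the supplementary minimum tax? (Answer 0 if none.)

Regular income tax:
  £481,500 × 7% = £33,705

Supplementary minimum tax:
  Adjusted income: £481,500 + £104,000 + £36,500 = £622,000
  Less exemption £108,000 → base £514,000
  £514,000 × 19% = £97,660

Excess of supplementary minimum tax over regular income tax: £97,660 − £33,705 = £63,955.

£63,955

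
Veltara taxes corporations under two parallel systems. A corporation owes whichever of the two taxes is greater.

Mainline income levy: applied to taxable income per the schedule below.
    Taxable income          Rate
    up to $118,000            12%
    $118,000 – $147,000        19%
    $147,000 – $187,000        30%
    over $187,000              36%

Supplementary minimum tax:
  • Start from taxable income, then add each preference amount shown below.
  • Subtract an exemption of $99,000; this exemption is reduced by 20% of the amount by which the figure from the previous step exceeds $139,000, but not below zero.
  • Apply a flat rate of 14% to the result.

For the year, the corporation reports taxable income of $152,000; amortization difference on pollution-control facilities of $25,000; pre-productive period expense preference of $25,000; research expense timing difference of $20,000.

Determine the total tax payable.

Mainline income levy:
  $118,000 × 12% = $14,160
  $29,000 × 19% = $5,510
  $5,000 × 30% = $1,500
  → $21,170

Supplementary minimum tax:
  Adjusted income: $152,000 + $25,000 + $25,000 + $20,000 = $222,000
  Exemption: $99,000 − 20% × ($222,000 − $139,000) = $99,000 − $16,600 = $82,400
  Base: $222,000 − $82,400 = $139,600
  $139,600 × 14% = $19,544

$21,170 > $19,544, so the mainline income levy governs.

$21,170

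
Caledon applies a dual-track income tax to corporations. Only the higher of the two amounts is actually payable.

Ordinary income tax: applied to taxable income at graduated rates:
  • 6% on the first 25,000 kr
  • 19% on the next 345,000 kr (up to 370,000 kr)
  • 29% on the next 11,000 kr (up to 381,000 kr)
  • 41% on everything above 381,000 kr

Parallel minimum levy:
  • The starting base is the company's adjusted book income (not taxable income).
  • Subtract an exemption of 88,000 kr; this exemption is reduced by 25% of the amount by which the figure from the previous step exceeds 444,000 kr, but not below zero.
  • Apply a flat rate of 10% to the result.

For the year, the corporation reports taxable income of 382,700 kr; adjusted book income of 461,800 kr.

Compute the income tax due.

70,937 kr

Ordinary income tax:
  25,000 kr × 6% = 1,500 kr
  345,000 kr × 19% = 65,550 kr
  11,000 kr × 29% = 3,190 kr
  1,700 kr × 41% = 697 kr
  → 70,937 kr

Parallel minimum levy:
  Base (adjusted book income): 461,800 kr
  Exemption: 88,000 kr − 25% × (461,800 kr − 444,000 kr) = 88,000 kr − 4,450 kr = 83,550 kr
  Base: 461,800 kr − 83,550 kr = 378,250 kr
  378,250 kr × 10% = 37,825 kr

70,937 kr > 37,825 kr, so the ordinary income tax governs.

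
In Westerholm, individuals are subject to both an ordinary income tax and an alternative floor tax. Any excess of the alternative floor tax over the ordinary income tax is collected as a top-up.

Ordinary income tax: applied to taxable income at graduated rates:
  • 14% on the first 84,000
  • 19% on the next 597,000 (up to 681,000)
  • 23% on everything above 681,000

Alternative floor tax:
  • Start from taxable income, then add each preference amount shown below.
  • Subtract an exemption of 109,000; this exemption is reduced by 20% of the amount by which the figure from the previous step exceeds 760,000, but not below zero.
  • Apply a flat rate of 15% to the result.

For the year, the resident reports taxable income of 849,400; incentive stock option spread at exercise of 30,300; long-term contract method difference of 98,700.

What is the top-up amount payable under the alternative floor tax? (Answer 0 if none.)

0

Alternative floor tax:
  Adjusted income: 849,400 + 30,300 + 98,700 = 978,400
  Exemption: 109,000 − 20% × (978,400 − 760,000) = 109,000 − 43,680 = 65,320
  Base: 978,400 − 65,320 = 913,080
  913,080 × 15% = 136,962

Ordinary income tax:
  84,000 × 14% = 11,760
  597,000 × 19% = 113,430
  168,400 × 23% = 38,732
  → 163,922

136,962 ≤ 163,922, so no add-on is due.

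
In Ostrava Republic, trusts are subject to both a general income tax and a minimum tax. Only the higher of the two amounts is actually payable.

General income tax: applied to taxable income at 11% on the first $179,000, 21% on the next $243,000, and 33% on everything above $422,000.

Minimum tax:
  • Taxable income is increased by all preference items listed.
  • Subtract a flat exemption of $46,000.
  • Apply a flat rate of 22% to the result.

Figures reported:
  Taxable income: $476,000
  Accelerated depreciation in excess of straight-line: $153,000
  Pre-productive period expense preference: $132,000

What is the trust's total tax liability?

$157,300

General income tax:
  $179,000 × 11% = $19,690
  $243,000 × 21% = $51,030
  $54,000 × 33% = $17,820
  → $88,540

Minimum tax:
  Adjusted income: $476,000 + $153,000 + $132,000 = $761,000
  Less exemption $46,000 → base $715,000
  $715,000 × 22% = $157,300

$157,300 > $88,540, so the minimum tax is the binding amount.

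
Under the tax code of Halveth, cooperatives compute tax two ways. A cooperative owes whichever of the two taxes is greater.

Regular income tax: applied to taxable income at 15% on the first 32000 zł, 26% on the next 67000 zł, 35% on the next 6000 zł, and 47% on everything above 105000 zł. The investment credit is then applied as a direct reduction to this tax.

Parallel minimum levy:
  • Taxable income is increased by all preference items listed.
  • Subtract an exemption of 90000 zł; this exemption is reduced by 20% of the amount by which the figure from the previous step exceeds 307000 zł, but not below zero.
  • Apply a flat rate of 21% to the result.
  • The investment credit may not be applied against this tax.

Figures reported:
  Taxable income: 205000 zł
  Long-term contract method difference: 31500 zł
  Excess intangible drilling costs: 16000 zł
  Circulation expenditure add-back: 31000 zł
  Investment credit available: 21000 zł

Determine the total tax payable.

50320 zł

Regular income tax:
  32000 zł × 15% = 4800 zł
  67000 zł × 26% = 17420 zł
  6000 zł × 35% = 2100 zł
  100000 zł × 47% = 47000 zł
  → 71320 zł
  Less investment credit 21000 zł → 50320 zł

Parallel minimum levy:
  Adjusted income: 205000 zł + 31500 zł + 16000 zł + 31000 zł = 283500 zł
  Exemption: 283500 zł ≤ 307000 zł, so full 90000 zł applies
  Base: 283500 zł − 90000 zł = 193500 zł
  193500 zł × 21% = 40635 zł

50320 zł > 40635 zł, so the regular income tax governs.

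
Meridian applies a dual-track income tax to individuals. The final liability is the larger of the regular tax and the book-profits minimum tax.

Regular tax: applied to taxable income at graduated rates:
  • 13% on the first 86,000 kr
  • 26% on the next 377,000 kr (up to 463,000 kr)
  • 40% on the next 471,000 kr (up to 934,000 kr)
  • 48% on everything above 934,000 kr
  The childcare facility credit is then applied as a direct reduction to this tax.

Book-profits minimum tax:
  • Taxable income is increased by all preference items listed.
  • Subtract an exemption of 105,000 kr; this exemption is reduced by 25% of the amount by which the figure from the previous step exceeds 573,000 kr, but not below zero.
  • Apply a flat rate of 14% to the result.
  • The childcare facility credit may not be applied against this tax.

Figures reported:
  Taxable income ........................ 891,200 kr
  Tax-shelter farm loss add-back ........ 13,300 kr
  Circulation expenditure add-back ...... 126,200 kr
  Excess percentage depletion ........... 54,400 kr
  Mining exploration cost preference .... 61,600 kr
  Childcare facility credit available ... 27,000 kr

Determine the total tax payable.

Book-profits minimum tax:
  Adjusted income: 891,200 kr + 13,300 kr + 126,200 kr + 54,400 kr + 61,600 kr = 1,146,700 kr
  Exemption: 25% × (1,146,700 kr − 573,000 kr) = 143,425 kr ≥ 105,000 kr, so the exemption is fully phased out
  Base: 1,146,700 kr − 0 kr = 1,146,700 kr
  1,146,700 kr × 14% = 160,538 kr

Regular tax:
  86,000 kr × 13% = 11,180 kr
  377,000 kr × 26% = 98,020 kr
  428,200 kr × 40% = 171,280 kr
  → 280,480 kr
  Less childcare facility credit 27,000 kr → 253,480 kr

253,480 kr > 160,538 kr, so the regular tax governs.

253,480 kr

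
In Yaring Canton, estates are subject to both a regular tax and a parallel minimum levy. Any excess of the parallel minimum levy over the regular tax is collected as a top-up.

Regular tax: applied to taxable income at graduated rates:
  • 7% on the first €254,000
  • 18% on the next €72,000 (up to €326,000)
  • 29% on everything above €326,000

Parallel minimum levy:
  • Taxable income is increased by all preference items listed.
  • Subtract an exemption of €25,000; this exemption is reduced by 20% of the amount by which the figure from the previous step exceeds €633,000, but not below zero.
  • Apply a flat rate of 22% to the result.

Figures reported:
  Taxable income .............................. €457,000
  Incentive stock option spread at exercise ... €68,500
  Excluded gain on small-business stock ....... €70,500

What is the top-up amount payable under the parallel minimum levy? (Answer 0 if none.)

Parallel minimum levy:
  Adjusted income: €457,000 + €68,500 + €70,500 = €596,000
  Exemption: €596,000 ≤ €633,000, so full €25,000 applies
  Base: €596,000 − €25,000 = €571,000
  €571,000 × 22% = €125,620

Regular tax:
  €254,000 × 7% = €17,780
  €72,000 × 18% = €12,960
  €131,000 × 29% = €37,990
  → €68,730

Excess of parallel minimum levy over regular tax: €125,620 − €68,730 = €56,890.

€56,890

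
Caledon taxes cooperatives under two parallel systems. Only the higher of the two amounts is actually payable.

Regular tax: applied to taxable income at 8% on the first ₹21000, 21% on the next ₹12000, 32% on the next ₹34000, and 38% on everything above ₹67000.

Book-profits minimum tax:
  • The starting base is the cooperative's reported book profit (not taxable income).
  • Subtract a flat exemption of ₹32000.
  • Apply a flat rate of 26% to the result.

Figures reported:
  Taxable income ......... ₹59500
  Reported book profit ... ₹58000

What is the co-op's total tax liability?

Book-profits minimum tax:
  Base (reported book profit): ₹58000
  Less exemption ₹32000 → base ₹26000
  ₹26000 × 26% = ₹6760

Regular tax:
  ₹21000 × 8% = ₹1680
  ₹12000 × 21% = ₹2520
  ₹26500 × 32% = ₹8480
  → ₹12680

₹12680 > ₹6760, so the regular tax governs.

₹12680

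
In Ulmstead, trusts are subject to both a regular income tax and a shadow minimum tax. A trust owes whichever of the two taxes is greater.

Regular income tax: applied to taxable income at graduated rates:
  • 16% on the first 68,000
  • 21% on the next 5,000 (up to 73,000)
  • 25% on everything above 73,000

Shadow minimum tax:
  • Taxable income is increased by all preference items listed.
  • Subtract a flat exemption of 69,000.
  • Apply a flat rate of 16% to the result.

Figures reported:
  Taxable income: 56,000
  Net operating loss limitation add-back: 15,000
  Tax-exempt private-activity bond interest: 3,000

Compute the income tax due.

Shadow minimum tax:
  Adjusted income: 56,000 + 15,000 + 3,000 = 74,000
  Less exemption 69,000 → base 5,000
  5,000 × 16% = 800

Regular income tax:
  56,000 × 16% = 8,960

8,960 > 800, so the regular income tax governs.

8,960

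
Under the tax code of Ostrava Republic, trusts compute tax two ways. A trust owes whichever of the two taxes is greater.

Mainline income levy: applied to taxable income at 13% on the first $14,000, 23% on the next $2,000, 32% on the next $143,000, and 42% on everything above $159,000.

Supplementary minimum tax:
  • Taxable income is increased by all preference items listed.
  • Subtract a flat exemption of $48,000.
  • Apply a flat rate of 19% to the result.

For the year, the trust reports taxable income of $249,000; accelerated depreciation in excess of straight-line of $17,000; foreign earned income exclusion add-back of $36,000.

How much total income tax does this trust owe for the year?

Mainline income levy:
  $14,000 × 13% = $1,820
  $2,000 × 23% = $460
  $143,000 × 32% = $45,760
  $90,000 × 42% = $37,800
  → $85,840

Supplementary minimum tax:
  Adjusted income: $249,000 + $17,000 + $36,000 = $302,000
  Less exemption $48,000 → base $254,000
  $254,000 × 19% = $48,260

$85,840 > $48,260, so the mainline income levy governs.

$85,840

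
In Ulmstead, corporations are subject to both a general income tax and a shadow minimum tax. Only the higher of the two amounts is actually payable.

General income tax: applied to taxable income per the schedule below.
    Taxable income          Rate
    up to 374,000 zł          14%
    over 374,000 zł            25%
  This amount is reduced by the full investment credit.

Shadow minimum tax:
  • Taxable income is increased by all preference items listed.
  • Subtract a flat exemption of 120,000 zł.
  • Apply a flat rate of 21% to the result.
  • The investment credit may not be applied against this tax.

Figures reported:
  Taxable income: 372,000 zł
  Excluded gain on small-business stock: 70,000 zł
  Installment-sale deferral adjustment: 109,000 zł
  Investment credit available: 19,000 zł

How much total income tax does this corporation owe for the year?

General income tax:
  372,000 zł × 14% = 52,080 zł
  Less investment credit 19,000 zł → 33,080 zł

Shadow minimum tax:
  Adjusted income: 372,000 zł + 70,000 zł + 109,000 zł = 551,000 zł
  Less exemption 120,000 zł → base 431,000 zł
  431,000 zł × 21% = 90,510 zł

90,510 zł > 33,080 zł, so the shadow minimum tax is the binding amount.

90,510 zł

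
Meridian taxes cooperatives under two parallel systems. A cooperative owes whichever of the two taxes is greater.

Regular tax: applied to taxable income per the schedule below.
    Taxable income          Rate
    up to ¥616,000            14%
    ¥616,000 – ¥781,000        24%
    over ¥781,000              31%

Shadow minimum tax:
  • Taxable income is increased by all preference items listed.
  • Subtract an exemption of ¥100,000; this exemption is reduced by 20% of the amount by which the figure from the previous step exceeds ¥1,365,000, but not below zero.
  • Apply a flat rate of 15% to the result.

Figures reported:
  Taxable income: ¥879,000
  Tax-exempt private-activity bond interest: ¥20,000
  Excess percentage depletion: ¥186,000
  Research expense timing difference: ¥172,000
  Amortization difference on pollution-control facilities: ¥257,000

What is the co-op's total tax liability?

¥216,570

Regular tax:
  ¥616,000 × 14% = ¥86,240
  ¥165,000 × 24% = ¥39,600
  ¥98,000 × 31% = ¥30,380
  → ¥156,220

Shadow minimum tax:
  Adjusted income: ¥879,000 + ¥20,000 + ¥186,000 + ¥172,000 + ¥257,000 = ¥1,514,000
  Exemption: ¥100,000 − 20% × (¥1,514,000 − ¥1,365,000) = ¥100,000 − ¥29,800 = ¥70,200
  Base: ¥1,514,000 − ¥70,200 = ¥1,443,800
  ¥1,443,800 × 15% = ¥216,570

¥216,570 > ¥156,220, so the shadow minimum tax is the binding amount.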